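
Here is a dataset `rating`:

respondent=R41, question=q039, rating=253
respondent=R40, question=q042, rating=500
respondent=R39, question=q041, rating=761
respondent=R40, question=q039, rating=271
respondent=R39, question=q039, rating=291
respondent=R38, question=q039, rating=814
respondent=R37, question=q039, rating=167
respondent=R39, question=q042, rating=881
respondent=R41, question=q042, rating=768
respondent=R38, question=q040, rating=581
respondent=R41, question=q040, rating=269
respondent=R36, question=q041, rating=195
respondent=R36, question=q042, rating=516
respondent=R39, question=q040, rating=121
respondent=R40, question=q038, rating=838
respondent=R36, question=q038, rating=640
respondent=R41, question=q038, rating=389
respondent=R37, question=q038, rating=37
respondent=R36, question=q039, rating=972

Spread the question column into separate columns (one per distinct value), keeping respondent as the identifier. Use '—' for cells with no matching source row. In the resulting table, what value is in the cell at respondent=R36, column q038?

The long row with respondent=R36, question=q038 has rating=640.

640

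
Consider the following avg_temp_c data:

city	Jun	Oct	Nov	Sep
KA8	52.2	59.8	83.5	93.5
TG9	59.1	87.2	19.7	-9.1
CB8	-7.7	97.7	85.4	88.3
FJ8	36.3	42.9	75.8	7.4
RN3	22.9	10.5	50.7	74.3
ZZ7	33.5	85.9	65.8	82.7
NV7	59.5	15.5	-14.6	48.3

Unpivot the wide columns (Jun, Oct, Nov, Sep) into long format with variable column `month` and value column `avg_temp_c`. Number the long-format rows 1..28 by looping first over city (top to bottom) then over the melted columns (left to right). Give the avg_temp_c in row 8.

-9.1

28 rows total (7 × 4). Row 8: index ⌊(8-1)/4⌋ = 1 into city → TG9; (8-1) mod 4 = 3 into the melted columns → Sep.
So row 8 is (TG9, Sep, -9.1); avg_temp_c = -9.1.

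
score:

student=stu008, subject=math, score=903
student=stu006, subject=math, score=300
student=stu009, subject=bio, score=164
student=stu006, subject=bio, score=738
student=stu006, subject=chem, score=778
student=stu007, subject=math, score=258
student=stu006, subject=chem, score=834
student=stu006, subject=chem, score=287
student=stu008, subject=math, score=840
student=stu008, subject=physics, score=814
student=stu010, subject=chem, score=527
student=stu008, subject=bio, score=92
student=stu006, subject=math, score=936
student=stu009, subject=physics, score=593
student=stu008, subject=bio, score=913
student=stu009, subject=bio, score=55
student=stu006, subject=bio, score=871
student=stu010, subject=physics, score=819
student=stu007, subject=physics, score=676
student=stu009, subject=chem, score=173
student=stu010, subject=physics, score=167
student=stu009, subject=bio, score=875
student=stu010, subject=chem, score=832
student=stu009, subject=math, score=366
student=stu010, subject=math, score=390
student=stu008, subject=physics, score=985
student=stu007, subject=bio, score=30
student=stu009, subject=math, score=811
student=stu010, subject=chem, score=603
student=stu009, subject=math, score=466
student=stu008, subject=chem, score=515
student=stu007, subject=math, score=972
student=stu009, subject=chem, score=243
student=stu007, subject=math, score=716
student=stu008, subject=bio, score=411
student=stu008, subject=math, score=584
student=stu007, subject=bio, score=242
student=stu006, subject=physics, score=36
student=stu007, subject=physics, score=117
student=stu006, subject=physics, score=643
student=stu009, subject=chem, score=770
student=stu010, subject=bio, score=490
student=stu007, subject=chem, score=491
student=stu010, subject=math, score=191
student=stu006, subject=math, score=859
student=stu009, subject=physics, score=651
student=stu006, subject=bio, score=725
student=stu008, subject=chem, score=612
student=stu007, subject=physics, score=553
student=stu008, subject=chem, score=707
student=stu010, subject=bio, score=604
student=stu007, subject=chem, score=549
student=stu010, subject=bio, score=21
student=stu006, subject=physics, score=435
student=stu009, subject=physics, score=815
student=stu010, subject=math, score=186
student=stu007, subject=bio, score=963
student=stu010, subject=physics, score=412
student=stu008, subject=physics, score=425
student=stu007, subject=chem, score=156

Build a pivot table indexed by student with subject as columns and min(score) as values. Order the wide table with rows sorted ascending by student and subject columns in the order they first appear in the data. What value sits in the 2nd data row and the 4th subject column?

With rows sorted ascending by student, row 2 is student=stu007. subject columns in first-appearance order: math, bio, chem, physics; column 4 is physics.
Long rows with student=stu007, subject=physics: min(676, 117, 553) = 117.

117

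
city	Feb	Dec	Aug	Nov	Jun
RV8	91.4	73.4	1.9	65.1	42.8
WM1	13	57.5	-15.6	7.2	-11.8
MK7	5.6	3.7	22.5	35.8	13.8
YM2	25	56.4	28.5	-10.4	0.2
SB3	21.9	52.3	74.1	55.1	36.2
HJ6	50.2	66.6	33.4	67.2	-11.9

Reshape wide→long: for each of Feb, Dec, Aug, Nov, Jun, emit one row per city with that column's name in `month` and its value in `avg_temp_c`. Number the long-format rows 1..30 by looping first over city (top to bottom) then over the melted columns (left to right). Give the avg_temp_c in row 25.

30 rows total (6 × 5). Row 25: index ⌊(25-1)/5⌋ = 4 into city → SB3; (25-1) mod 5 = 4 into the melted columns → Jun.
So row 25 is (SB3, Jun, 36.2); avg_temp_c = 36.2.

36.2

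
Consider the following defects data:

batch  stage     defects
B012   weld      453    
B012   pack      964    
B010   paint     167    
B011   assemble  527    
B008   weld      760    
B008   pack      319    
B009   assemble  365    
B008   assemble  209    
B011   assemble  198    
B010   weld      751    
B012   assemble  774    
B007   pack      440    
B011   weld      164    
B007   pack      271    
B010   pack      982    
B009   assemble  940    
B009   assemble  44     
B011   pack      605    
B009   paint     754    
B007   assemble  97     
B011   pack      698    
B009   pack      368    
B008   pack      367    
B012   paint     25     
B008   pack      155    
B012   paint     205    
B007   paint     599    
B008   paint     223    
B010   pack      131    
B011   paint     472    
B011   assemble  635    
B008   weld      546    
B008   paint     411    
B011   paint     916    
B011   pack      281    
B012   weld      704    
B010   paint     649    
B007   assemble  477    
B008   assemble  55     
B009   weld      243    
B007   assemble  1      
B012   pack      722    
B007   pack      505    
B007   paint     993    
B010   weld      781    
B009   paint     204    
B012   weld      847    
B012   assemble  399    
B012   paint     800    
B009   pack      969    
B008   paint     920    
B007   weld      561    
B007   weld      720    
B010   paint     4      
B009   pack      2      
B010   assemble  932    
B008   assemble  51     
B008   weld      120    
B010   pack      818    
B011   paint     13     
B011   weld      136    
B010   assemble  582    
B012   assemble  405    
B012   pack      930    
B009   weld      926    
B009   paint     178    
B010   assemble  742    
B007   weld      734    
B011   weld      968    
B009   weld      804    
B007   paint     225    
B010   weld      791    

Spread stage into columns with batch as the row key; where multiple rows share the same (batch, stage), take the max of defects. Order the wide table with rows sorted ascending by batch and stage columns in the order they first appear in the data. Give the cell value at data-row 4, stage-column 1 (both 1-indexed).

With rows sorted ascending by batch, row 4 is batch=B010. stage columns in first-appearance order: weld, pack, paint, assemble; column 1 is weld.
Long rows with batch=B010, stage=weld: max(751, 781, 791) = 791.

791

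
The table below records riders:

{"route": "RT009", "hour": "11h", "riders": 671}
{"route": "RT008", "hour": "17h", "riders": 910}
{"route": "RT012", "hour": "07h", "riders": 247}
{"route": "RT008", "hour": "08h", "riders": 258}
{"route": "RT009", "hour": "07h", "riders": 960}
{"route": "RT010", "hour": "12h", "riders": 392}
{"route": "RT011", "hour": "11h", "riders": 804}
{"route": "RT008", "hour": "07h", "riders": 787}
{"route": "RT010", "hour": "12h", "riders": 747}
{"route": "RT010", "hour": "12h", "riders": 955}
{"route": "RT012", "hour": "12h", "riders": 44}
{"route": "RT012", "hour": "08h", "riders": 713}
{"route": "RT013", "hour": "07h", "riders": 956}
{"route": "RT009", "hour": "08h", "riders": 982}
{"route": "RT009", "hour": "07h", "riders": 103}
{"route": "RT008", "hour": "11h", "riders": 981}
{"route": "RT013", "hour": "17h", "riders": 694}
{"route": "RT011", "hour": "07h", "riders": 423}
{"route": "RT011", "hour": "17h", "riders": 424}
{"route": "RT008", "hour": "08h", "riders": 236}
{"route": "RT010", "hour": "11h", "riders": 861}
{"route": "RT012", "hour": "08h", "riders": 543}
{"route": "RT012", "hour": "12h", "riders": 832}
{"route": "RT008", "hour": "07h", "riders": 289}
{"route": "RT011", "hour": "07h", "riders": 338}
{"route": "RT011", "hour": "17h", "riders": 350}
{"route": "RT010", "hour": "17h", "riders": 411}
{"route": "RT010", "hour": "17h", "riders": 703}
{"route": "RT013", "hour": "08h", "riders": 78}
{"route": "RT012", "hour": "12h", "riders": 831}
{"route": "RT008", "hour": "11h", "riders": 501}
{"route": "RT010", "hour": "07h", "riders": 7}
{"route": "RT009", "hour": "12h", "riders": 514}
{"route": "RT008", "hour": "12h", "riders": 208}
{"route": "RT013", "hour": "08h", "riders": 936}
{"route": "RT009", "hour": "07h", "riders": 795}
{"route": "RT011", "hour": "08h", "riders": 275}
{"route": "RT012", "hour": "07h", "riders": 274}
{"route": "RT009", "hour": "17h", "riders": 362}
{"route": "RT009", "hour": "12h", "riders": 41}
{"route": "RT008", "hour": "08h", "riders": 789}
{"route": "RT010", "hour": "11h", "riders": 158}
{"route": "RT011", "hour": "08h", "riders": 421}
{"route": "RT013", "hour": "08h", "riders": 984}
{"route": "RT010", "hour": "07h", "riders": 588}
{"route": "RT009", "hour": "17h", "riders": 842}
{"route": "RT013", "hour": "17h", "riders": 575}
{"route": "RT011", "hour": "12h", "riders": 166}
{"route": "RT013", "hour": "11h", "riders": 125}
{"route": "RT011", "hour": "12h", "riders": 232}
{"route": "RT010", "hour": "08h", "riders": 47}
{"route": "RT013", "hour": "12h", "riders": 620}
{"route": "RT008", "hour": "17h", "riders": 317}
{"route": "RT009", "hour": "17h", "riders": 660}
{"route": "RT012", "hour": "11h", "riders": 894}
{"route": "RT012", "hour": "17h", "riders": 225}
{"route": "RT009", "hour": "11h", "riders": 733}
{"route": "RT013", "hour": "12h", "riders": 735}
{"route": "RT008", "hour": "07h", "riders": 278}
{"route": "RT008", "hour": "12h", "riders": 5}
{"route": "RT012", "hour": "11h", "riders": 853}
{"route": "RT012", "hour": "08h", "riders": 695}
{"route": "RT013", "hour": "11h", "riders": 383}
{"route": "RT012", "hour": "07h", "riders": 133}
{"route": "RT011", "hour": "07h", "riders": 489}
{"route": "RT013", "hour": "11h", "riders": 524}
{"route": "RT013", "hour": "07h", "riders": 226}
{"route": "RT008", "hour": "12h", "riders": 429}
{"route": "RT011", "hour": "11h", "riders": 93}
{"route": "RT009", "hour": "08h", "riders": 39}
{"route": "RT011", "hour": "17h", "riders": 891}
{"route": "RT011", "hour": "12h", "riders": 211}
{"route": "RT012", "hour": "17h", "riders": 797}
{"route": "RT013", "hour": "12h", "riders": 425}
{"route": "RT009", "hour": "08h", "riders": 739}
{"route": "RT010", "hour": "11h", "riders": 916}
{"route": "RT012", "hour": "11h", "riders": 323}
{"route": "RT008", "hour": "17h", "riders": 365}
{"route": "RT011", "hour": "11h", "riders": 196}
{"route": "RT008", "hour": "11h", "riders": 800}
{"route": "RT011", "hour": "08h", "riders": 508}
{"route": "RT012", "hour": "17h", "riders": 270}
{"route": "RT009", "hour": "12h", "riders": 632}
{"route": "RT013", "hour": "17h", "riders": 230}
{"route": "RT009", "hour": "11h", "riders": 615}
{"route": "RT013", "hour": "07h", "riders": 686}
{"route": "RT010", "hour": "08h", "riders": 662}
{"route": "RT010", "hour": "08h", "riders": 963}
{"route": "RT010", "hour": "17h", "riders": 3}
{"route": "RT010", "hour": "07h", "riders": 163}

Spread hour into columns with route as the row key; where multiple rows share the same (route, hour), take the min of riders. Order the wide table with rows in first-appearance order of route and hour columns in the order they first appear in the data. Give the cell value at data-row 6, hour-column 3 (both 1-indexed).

With rows in first-appearance order of route, row 6 is route=RT013. hour columns in first-appearance order: 11h, 17h, 07h, 08h, 12h; column 3 is 07h.
Long rows with route=RT013, hour=07h: min(956, 226, 686) = 226.

226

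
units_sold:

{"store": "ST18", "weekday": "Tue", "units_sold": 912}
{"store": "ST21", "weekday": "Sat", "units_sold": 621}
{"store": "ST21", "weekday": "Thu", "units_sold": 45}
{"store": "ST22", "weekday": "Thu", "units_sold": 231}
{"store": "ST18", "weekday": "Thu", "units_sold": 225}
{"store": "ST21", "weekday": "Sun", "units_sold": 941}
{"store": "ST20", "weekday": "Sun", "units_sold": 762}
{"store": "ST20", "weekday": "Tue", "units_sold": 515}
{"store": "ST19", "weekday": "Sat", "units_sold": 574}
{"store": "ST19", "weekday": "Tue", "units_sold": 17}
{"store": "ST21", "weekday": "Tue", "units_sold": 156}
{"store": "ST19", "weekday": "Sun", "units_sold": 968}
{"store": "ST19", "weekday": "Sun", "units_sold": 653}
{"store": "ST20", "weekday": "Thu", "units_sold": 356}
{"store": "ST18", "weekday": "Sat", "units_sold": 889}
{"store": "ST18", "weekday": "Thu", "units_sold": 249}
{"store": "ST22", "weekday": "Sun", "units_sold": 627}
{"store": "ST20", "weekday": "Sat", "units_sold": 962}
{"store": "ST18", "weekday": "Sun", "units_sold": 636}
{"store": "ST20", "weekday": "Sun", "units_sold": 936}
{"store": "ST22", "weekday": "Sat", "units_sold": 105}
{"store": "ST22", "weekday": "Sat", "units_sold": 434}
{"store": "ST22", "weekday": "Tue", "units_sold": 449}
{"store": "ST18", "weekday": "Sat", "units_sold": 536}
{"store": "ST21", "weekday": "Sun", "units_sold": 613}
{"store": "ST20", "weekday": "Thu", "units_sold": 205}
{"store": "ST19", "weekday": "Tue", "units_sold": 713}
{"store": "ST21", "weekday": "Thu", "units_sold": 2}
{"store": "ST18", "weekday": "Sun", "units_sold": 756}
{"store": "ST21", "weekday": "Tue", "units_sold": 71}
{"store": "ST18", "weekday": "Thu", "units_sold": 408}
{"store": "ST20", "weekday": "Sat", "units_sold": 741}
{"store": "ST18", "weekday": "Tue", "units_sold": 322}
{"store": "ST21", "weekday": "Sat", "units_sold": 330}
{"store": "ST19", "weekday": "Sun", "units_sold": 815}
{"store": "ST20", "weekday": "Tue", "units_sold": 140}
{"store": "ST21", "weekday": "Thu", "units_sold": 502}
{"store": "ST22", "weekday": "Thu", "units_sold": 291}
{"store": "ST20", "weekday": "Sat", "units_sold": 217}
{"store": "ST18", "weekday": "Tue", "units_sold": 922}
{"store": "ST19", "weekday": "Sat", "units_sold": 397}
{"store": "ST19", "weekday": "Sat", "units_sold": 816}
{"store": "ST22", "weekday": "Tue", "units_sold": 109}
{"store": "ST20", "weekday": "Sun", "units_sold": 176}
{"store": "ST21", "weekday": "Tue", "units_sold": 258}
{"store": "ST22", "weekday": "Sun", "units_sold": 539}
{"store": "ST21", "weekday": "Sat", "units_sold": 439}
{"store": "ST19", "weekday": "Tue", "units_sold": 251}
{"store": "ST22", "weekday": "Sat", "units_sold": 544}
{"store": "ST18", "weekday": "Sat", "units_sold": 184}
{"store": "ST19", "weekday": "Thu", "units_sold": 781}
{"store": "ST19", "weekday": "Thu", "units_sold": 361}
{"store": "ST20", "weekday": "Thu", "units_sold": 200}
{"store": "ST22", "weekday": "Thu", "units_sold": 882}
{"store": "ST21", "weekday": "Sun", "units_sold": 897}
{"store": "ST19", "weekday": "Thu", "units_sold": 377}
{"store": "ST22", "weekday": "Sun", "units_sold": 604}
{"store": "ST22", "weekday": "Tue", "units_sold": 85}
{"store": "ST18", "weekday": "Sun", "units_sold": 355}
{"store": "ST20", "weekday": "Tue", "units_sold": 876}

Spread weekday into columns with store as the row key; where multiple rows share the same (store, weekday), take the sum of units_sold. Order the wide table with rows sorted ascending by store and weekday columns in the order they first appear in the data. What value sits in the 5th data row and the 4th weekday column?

With rows sorted ascending by store, row 5 is store=ST22. weekday columns in first-appearance order: Tue, Sat, Thu, Sun; column 4 is Sun.
Long rows with store=ST22, weekday=Sun: 627 + 539 + 604 = 1770.

1770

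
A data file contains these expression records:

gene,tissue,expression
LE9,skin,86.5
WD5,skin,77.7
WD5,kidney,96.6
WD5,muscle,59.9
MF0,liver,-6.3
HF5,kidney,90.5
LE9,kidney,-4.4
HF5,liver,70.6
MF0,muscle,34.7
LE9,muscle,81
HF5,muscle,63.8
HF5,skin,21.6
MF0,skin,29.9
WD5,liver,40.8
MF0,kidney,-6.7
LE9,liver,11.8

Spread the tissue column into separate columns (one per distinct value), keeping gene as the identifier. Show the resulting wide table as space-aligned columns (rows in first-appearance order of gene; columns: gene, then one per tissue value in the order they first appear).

gene  skin  kidney  muscle  liver
LE9   86.5  -4.4    81      11.8 
WD5   77.7  96.6    59.9    40.8 
MF0   29.9  -6.7    34.7    -6.3 
HF5   21.6  90.5    63.8    70.6 

Columns: gene plus the 4 distinct tissue values (skin, kidney, muscle, liver).
For example, row LE9 column skin takes expression=86.5 from the long row (LE9, skin).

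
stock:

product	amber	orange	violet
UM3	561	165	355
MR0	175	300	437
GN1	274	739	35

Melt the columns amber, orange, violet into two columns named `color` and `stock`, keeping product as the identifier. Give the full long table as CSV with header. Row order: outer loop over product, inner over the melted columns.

product,color,stock
UM3,amber,561
UM3,orange,165
UM3,violet,355
MR0,amber,175
MR0,orange,300
MR0,violet,437
GN1,amber,274
GN1,orange,739
GN1,violet,35

Each (product, column) pair becomes one row: 3 × 3 = 9 rows.
For example, (UM3, amber) → stock=561.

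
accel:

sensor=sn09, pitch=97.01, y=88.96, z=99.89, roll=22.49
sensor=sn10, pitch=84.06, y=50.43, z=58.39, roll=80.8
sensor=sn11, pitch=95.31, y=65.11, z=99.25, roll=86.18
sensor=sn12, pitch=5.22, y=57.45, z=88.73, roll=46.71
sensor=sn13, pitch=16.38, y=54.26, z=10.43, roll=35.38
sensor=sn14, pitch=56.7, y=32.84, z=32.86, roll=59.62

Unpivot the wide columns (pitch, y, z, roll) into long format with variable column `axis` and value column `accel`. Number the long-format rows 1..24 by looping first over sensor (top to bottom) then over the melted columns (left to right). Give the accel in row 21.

56.7

24 rows total (6 × 4). Row 21: index ⌊(21-1)/4⌋ = 5 into sensor → sn14; (21-1) mod 4 = 0 into the melted columns → pitch.
So row 21 is (sn14, pitch, 56.7); accel = 56.7.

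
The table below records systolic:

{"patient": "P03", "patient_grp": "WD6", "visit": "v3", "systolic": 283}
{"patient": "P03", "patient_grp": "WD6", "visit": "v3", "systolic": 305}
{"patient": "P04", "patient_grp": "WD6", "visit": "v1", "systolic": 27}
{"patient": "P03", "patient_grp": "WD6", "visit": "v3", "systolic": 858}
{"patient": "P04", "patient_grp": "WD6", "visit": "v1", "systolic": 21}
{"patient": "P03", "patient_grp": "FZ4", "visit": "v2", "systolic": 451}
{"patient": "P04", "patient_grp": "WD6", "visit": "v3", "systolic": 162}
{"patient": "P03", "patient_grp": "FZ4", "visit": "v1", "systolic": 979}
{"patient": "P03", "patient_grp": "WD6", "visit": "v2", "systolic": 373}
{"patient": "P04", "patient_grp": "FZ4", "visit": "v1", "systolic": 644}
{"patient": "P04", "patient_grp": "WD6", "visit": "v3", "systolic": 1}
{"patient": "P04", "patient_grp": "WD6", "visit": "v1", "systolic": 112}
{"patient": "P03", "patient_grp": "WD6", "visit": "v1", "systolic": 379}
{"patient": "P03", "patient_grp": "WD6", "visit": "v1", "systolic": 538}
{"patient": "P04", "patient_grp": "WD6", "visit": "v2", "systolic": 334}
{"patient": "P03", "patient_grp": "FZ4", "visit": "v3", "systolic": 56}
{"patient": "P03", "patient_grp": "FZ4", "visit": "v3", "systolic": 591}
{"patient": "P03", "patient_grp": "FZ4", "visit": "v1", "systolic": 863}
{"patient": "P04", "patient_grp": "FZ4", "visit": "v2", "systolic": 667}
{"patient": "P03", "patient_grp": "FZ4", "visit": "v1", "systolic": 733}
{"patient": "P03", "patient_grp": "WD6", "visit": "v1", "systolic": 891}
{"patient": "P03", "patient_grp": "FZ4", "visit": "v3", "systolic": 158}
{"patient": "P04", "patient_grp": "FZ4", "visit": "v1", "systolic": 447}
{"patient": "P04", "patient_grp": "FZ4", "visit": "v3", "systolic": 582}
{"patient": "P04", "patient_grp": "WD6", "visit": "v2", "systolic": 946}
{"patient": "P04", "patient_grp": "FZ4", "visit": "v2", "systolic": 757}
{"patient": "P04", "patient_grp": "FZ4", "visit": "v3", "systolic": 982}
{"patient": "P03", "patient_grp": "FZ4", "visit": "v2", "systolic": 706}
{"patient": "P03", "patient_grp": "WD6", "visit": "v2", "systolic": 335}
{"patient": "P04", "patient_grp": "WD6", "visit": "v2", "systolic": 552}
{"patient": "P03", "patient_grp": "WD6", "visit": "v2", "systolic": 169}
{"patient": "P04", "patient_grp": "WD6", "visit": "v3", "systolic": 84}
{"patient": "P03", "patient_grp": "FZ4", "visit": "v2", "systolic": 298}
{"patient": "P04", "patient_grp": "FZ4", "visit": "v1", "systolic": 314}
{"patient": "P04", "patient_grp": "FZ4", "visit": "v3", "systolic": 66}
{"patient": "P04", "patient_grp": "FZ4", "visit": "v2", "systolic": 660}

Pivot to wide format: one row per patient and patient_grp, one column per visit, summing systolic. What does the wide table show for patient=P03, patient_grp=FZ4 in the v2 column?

Rows with patient=P03, patient_grp=FZ4 and visit=v2: systolic values are 451, 706, 298.
451 + 706 + 298 = 1455.

1455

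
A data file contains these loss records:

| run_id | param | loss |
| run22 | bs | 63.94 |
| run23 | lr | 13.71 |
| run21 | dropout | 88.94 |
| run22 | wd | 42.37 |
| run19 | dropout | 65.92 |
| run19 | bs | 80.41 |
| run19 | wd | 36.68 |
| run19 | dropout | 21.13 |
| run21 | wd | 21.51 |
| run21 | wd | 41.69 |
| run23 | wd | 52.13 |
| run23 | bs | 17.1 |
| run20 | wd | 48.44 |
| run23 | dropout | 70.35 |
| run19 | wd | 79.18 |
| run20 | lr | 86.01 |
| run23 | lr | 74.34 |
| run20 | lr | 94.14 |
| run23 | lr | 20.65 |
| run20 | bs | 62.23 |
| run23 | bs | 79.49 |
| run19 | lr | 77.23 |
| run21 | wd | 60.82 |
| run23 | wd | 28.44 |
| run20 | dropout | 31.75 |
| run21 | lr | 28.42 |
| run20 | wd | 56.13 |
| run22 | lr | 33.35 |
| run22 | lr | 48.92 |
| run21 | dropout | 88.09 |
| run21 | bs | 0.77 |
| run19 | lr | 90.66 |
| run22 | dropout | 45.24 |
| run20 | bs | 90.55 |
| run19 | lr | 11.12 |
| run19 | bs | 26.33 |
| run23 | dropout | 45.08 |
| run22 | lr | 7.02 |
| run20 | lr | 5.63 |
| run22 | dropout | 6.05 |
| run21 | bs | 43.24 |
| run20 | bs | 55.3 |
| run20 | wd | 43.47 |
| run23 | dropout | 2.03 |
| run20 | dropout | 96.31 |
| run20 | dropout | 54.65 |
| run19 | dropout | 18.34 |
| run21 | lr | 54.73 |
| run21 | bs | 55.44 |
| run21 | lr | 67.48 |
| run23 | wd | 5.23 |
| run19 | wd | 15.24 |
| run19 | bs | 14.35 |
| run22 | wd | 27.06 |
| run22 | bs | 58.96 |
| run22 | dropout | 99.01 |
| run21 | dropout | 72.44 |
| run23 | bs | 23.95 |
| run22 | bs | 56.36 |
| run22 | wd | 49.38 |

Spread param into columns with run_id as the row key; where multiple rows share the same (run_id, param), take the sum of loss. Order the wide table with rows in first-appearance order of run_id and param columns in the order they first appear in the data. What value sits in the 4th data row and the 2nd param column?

179.01

With rows in first-appearance order of run_id, row 4 is run_id=run19. param columns in first-appearance order: bs, lr, dropout, wd; column 2 is lr.
Long rows with run_id=run19, param=lr: 77.23 + 90.66 + 11.12 = 179.01.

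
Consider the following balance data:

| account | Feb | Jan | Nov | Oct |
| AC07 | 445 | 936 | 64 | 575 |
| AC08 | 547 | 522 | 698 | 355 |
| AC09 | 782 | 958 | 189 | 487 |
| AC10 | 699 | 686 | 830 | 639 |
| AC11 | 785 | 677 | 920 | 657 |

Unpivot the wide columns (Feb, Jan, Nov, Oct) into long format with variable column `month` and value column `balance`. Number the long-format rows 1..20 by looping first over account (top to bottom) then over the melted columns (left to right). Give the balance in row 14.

20 rows total (5 × 4). Row 14: index ⌊(14-1)/4⌋ = 3 into account → AC10; (14-1) mod 4 = 1 into the melted columns → Jan.
So row 14 is (AC10, Jan, 686); balance = 686.

686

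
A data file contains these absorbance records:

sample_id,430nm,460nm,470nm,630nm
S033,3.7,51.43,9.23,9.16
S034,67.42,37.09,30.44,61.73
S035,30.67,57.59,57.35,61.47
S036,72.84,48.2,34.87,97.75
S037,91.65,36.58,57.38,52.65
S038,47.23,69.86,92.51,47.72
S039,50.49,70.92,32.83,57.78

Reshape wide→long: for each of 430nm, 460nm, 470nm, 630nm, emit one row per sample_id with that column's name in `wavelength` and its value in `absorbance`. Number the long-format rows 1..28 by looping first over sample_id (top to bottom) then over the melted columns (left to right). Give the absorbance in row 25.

28 rows total (7 × 4). Row 25: index ⌊(25-1)/4⌋ = 6 into sample_id → S039; (25-1) mod 4 = 0 into the melted columns → 430nm.
So row 25 is (S039, 430nm, 50.49); absorbance = 50.49.

50.49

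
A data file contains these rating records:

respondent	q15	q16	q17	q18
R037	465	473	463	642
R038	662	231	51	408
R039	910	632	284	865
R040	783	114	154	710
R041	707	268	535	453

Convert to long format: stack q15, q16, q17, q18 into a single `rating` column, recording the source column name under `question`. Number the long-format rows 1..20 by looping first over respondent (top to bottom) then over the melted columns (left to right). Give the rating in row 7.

51

20 rows total (5 × 4). Row 7: index ⌊(7-1)/4⌋ = 1 into respondent → R038; (7-1) mod 4 = 2 into the melted columns → q17.
So row 7 is (R038, q17, 51); rating = 51.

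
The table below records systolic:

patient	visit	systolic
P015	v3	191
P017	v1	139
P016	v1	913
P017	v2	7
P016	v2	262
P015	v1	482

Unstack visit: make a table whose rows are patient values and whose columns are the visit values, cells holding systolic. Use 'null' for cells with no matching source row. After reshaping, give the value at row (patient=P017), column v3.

null

No long-format row has patient=P017 and visit=v3, so the cell is null.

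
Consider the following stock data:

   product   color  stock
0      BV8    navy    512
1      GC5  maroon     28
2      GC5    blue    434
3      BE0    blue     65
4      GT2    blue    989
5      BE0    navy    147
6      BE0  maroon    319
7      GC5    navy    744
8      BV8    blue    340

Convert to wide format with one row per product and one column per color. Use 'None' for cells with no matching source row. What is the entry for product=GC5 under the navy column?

The long row with product=GC5, color=navy has stock=744.

744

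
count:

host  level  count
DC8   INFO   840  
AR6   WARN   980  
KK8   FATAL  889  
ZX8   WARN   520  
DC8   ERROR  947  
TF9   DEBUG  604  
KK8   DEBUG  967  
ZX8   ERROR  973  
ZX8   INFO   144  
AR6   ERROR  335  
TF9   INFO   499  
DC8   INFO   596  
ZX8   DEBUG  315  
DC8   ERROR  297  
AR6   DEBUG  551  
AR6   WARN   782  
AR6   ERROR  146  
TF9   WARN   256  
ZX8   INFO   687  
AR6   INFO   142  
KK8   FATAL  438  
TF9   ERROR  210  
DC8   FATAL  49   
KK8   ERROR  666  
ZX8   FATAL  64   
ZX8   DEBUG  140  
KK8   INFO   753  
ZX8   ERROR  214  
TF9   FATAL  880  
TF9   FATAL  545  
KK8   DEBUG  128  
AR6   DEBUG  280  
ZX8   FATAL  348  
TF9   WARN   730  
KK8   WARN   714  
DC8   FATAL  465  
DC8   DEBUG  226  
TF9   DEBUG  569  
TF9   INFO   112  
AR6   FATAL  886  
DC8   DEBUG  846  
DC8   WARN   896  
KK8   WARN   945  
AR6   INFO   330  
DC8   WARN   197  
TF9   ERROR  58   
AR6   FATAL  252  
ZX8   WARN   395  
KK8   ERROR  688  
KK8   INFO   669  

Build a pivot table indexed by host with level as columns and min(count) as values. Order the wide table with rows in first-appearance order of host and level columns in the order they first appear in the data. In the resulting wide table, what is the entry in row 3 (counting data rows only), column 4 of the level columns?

666

With rows in first-appearance order of host, row 3 is host=KK8. level columns in first-appearance order: INFO, WARN, FATAL, ERROR, DEBUG; column 4 is ERROR.
Long rows with host=KK8, level=ERROR: min(666, 688) = 666.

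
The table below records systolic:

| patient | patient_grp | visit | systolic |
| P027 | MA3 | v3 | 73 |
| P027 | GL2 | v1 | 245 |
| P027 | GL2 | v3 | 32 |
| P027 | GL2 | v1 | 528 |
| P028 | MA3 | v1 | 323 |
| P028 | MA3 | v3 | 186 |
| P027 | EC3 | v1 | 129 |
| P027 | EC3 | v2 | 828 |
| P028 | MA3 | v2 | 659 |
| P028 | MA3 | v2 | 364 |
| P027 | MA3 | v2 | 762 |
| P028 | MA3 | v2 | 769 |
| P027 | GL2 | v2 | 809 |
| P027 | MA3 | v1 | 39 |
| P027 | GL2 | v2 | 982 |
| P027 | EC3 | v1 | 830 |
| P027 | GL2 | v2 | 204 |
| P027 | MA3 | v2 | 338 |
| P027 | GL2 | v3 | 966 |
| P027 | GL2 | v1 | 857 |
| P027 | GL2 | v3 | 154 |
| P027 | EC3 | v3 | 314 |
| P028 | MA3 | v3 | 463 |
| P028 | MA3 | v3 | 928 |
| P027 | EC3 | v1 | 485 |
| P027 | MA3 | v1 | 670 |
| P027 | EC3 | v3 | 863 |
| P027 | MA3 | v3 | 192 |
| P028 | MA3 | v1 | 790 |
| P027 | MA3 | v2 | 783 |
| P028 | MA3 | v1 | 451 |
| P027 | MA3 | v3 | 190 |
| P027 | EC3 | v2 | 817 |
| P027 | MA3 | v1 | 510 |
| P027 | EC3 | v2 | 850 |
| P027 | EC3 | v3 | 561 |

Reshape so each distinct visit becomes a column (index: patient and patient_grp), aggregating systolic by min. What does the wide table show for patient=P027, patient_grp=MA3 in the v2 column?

338

Rows with patient=P027, patient_grp=MA3 and visit=v2: systolic values are 762, 338, 783.
min(762, 338, 783) = 338.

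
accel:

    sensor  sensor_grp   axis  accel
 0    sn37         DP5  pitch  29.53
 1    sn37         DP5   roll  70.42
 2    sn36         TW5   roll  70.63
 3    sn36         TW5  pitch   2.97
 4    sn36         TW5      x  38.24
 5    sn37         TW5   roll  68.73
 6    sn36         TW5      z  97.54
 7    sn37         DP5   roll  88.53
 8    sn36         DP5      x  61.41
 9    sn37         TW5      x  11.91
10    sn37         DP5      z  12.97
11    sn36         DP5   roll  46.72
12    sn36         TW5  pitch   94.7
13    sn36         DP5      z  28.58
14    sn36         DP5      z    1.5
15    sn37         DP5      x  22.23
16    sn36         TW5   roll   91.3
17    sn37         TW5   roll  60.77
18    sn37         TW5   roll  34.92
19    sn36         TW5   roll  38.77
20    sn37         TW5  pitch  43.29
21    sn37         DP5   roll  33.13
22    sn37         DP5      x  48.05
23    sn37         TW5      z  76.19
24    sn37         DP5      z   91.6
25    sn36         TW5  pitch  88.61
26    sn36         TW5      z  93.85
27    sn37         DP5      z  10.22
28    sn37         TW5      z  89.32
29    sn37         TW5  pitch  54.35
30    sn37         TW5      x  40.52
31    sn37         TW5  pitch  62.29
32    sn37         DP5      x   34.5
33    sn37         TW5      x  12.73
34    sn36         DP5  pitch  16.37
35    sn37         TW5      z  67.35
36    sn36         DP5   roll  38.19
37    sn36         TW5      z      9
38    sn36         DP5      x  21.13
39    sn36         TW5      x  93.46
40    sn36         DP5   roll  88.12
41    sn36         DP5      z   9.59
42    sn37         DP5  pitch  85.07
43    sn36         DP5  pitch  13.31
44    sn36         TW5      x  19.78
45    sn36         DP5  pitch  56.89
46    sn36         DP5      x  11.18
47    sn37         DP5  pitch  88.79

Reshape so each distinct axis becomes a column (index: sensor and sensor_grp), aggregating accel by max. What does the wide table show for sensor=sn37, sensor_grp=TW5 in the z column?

89.32

Rows with sensor=sn37, sensor_grp=TW5 and axis=z: accel values are 76.19, 89.32, 67.35.
max(76.19, 89.32, 67.35) = 89.32.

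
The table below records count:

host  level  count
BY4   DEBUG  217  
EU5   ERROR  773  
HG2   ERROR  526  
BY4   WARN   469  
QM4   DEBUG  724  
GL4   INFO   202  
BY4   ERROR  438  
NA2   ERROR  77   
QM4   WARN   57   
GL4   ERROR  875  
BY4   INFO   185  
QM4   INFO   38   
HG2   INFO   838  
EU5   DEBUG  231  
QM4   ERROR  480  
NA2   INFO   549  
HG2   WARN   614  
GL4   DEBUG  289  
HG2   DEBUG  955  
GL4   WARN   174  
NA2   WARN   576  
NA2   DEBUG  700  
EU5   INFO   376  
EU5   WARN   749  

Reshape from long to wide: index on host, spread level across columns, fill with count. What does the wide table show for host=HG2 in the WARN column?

Wide layout: rows indexed by host, columns are the 4 distinct level values (DEBUG, ERROR, WARN, INFO).
Cell (host=HG2, level=WARN) draws from the long row where host=HG2 and level=WARN, which has count=614.

614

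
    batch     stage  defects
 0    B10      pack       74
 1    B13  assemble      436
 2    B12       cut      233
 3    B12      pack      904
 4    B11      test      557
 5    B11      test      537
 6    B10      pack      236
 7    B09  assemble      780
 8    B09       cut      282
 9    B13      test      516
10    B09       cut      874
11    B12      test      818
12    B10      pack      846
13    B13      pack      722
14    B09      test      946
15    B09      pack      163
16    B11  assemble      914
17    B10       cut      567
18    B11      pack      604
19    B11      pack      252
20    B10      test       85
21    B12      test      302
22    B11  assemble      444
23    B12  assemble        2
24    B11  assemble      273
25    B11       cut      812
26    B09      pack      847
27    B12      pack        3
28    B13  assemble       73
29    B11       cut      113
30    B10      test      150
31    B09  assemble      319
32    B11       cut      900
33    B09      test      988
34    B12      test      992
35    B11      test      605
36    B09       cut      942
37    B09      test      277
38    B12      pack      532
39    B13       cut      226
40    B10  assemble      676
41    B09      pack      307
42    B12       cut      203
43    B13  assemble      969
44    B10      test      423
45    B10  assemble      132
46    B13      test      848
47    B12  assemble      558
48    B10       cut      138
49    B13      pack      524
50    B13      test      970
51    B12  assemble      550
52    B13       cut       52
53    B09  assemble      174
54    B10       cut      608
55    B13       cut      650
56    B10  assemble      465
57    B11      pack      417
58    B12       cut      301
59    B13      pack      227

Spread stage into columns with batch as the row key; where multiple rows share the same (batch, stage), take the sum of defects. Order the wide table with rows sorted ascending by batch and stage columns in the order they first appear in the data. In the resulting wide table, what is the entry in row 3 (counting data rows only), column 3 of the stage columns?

With rows sorted ascending by batch, row 3 is batch=B11. stage columns in first-appearance order: pack, assemble, cut, test; column 3 is cut.
Long rows with batch=B11, stage=cut: 812 + 113 + 900 = 1825.

1825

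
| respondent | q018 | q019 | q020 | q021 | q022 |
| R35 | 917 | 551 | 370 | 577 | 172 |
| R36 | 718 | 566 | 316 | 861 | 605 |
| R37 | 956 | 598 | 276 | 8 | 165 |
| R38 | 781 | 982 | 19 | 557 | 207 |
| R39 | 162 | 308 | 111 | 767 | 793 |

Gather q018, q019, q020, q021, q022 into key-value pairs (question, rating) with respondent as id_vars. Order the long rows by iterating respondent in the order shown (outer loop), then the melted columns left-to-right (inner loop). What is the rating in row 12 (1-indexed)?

598

25 rows total (5 × 5). Row 12: index ⌊(12-1)/5⌋ = 2 into respondent → R37; (12-1) mod 5 = 1 into the melted columns → q019.
So row 12 is (R37, q019, 598); rating = 598.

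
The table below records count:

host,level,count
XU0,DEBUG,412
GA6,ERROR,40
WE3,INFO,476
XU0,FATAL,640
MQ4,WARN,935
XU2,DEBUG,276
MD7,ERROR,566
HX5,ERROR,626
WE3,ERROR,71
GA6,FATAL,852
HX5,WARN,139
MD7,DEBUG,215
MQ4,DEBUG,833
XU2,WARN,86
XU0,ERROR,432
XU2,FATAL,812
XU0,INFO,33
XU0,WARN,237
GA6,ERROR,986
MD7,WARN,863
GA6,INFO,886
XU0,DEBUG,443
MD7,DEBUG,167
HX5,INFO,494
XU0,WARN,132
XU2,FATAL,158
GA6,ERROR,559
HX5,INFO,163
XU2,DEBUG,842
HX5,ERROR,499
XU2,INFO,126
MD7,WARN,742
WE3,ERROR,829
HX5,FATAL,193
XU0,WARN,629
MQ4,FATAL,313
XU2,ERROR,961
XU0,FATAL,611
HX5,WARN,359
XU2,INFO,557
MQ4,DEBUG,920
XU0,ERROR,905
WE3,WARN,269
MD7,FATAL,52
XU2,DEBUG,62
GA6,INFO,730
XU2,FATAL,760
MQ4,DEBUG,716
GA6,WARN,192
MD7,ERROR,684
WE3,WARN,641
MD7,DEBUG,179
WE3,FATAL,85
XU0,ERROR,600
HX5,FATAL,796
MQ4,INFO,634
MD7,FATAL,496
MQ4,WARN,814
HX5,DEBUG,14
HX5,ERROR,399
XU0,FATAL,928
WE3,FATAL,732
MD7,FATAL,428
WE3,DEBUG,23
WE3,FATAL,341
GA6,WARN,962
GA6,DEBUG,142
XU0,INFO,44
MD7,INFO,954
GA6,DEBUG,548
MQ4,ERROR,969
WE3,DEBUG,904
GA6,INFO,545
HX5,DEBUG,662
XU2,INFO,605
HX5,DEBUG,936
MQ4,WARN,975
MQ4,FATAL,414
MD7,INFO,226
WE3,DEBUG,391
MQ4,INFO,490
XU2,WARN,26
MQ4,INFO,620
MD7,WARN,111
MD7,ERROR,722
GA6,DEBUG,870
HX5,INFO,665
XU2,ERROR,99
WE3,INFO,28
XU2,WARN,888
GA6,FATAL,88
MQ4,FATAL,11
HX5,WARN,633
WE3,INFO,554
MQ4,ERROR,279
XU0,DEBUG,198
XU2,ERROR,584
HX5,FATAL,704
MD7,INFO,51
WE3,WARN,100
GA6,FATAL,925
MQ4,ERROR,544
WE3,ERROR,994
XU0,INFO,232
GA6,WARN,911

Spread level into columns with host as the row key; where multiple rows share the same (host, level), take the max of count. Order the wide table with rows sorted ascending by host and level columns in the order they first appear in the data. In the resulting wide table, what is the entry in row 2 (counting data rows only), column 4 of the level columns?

With rows sorted ascending by host, row 2 is host=HX5. level columns in first-appearance order: DEBUG, ERROR, INFO, FATAL, WARN; column 4 is FATAL.
Long rows with host=HX5, level=FATAL: max(193, 796, 704) = 796.

796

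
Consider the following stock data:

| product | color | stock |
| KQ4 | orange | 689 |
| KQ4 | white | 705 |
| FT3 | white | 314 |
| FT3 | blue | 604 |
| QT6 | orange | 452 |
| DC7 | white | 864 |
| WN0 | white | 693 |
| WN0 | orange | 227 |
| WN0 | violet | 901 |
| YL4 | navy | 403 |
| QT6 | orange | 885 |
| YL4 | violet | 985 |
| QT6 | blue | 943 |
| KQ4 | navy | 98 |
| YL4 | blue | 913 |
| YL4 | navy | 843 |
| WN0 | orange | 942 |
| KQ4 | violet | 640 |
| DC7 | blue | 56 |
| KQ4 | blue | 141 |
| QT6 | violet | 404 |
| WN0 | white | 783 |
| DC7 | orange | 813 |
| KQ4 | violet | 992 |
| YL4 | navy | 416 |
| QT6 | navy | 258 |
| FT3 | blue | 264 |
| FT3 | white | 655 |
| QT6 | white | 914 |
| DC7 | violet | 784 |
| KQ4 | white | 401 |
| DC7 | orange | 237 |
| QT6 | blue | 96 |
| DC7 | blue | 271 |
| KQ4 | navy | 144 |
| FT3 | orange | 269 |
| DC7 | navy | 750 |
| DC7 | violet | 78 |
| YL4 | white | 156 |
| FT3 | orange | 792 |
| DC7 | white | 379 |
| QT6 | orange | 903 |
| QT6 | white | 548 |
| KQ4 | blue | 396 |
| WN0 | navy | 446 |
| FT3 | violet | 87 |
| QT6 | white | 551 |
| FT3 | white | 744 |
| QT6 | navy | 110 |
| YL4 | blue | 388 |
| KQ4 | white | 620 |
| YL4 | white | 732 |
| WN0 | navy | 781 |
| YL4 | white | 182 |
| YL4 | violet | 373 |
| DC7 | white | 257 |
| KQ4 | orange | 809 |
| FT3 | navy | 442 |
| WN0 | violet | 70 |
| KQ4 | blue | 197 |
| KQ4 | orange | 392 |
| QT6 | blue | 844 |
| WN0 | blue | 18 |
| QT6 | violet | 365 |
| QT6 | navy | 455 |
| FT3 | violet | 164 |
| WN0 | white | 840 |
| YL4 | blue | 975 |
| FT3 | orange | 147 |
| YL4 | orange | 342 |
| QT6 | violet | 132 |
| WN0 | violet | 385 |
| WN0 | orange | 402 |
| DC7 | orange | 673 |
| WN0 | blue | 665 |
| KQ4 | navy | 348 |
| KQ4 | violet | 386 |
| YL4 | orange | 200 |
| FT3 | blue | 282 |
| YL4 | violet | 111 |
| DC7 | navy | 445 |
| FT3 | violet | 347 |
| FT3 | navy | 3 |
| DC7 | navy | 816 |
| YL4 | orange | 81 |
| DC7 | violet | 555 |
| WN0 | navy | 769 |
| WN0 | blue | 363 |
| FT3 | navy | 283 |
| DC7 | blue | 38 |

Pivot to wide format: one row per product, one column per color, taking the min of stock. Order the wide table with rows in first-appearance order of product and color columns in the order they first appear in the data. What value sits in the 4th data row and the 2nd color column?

With rows in first-appearance order of product, row 4 is product=DC7. color columns in first-appearance order: orange, white, blue, violet, navy; column 2 is white.
Long rows with product=DC7, color=white: min(864, 379, 257) = 257.

257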